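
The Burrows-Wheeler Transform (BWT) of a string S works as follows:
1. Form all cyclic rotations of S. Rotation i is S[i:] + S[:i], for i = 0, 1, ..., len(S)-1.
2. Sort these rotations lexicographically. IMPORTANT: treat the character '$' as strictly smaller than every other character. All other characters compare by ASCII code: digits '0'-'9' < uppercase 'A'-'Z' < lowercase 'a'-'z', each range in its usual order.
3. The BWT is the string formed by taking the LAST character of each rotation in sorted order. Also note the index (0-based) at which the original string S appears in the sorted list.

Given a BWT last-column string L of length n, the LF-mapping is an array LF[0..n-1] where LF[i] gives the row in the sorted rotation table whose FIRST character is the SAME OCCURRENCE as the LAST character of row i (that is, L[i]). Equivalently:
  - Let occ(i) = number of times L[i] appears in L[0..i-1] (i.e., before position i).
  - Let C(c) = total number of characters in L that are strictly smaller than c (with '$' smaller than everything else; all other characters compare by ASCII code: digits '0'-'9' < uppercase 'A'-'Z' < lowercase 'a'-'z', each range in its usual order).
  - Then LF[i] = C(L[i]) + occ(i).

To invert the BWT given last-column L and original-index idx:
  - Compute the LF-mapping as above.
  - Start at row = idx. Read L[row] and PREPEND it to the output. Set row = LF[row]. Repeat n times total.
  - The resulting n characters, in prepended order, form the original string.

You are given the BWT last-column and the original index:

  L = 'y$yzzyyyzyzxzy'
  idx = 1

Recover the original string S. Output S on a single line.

Answer: xzyzzzyyyyzyy$

Derivation:
LF mapping: 2 0 3 9 10 4 5 6 11 7 12 1 13 8
Walk LF starting at row 1, prepending L[row]:
  step 1: row=1, L[1]='$', prepend. Next row=LF[1]=0
  step 2: row=0, L[0]='y', prepend. Next row=LF[0]=2
  step 3: row=2, L[2]='y', prepend. Next row=LF[2]=3
  step 4: row=3, L[3]='z', prepend. Next row=LF[3]=9
  step 5: row=9, L[9]='y', prepend. Next row=LF[9]=7
  step 6: row=7, L[7]='y', prepend. Next row=LF[7]=6
  step 7: row=6, L[6]='y', prepend. Next row=LF[6]=5
  step 8: row=5, L[5]='y', prepend. Next row=LF[5]=4
  step 9: row=4, L[4]='z', prepend. Next row=LF[4]=10
  step 10: row=10, L[10]='z', prepend. Next row=LF[10]=12
  step 11: row=12, L[12]='z', prepend. Next row=LF[12]=13
  step 12: row=13, L[13]='y', prepend. Next row=LF[13]=8
  step 13: row=8, L[8]='z', prepend. Next row=LF[8]=11
  step 14: row=11, L[11]='x', prepend. Next row=LF[11]=1
Reversed output: xzyzzzyyyyzyy$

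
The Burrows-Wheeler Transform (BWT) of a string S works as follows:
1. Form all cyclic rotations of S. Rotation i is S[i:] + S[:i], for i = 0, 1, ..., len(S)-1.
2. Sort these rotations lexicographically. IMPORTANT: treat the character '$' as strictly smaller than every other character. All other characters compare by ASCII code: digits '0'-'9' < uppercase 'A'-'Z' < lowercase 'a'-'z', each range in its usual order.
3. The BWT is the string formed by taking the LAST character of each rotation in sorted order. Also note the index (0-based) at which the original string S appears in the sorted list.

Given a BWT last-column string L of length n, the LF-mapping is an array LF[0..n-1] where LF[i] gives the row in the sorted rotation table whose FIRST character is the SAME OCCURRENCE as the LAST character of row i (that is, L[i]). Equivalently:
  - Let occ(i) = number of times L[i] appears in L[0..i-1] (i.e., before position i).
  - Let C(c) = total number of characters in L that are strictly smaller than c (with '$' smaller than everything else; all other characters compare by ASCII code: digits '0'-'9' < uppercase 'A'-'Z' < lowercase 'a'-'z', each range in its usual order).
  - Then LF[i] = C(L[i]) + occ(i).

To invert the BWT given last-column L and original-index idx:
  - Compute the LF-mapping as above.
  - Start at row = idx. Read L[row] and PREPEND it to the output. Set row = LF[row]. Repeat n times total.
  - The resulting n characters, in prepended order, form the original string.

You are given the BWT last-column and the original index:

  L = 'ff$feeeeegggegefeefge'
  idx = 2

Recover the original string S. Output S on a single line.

LF mapping: 11 12 0 13 1 2 3 4 5 16 17 18 6 19 7 14 8 9 15 20 10
Walk LF starting at row 2, prepending L[row]:
  step 1: row=2, L[2]='$', prepend. Next row=LF[2]=0
  step 2: row=0, L[0]='f', prepend. Next row=LF[0]=11
  step 3: row=11, L[11]='g', prepend. Next row=LF[11]=18
  step 4: row=18, L[18]='f', prepend. Next row=LF[18]=15
  step 5: row=15, L[15]='f', prepend. Next row=LF[15]=14
  step 6: row=14, L[14]='e', prepend. Next row=LF[14]=7
  step 7: row=7, L[7]='e', prepend. Next row=LF[7]=4
  step 8: row=4, L[4]='e', prepend. Next row=LF[4]=1
  step 9: row=1, L[1]='f', prepend. Next row=LF[1]=12
  step 10: row=12, L[12]='e', prepend. Next row=LF[12]=6
  step 11: row=6, L[6]='e', prepend. Next row=LF[6]=3
  step 12: row=3, L[3]='f', prepend. Next row=LF[3]=13
  step 13: row=13, L[13]='g', prepend. Next row=LF[13]=19
  step 14: row=19, L[19]='g', prepend. Next row=LF[19]=20
  step 15: row=20, L[20]='e', prepend. Next row=LF[20]=10
  step 16: row=10, L[10]='g', prepend. Next row=LF[10]=17
  step 17: row=17, L[17]='e', prepend. Next row=LF[17]=9
  step 18: row=9, L[9]='g', prepend. Next row=LF[9]=16
  step 19: row=16, L[16]='e', prepend. Next row=LF[16]=8
  step 20: row=8, L[8]='e', prepend. Next row=LF[8]=5
  step 21: row=5, L[5]='e', prepend. Next row=LF[5]=2
Reversed output: eeegegeggfeefeeeffgf$

Answer: eeegegeggfeefeeeffgf$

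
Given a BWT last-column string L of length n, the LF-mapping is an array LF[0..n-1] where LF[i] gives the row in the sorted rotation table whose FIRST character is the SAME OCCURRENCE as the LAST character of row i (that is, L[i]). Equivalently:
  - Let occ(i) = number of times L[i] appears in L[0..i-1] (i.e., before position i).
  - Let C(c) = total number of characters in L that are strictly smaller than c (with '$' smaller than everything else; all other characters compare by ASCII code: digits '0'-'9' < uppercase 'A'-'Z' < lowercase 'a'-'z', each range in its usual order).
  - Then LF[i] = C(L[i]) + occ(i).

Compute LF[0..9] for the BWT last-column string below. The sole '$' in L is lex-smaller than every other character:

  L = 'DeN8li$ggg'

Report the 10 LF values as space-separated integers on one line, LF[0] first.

Char counts: '$':1, '8':1, 'D':1, 'N':1, 'e':1, 'g':3, 'i':1, 'l':1
C (first-col start): C('$')=0, C('8')=1, C('D')=2, C('N')=3, C('e')=4, C('g')=5, C('i')=8, C('l')=9
L[0]='D': occ=0, LF[0]=C('D')+0=2+0=2
L[1]='e': occ=0, LF[1]=C('e')+0=4+0=4
L[2]='N': occ=0, LF[2]=C('N')+0=3+0=3
L[3]='8': occ=0, LF[3]=C('8')+0=1+0=1
L[4]='l': occ=0, LF[4]=C('l')+0=9+0=9
L[5]='i': occ=0, LF[5]=C('i')+0=8+0=8
L[6]='$': occ=0, LF[6]=C('$')+0=0+0=0
L[7]='g': occ=0, LF[7]=C('g')+0=5+0=5
L[8]='g': occ=1, LF[8]=C('g')+1=5+1=6
L[9]='g': occ=2, LF[9]=C('g')+2=5+2=7

Answer: 2 4 3 1 9 8 0 5 6 7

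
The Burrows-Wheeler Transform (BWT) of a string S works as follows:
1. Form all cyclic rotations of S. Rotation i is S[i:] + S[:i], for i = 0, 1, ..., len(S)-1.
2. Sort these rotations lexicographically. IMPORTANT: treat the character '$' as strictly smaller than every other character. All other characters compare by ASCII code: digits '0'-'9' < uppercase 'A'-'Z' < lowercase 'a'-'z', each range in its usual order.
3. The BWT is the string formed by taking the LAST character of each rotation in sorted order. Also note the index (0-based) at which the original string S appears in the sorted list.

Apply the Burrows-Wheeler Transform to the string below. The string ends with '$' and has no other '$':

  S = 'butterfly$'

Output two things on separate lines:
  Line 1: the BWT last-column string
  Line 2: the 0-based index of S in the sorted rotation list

All 10 rotations (rotation i = S[i:]+S[:i]):
  rot[0] = butterfly$
  rot[1] = utterfly$b
  rot[2] = tterfly$bu
  rot[3] = terfly$but
  rot[4] = erfly$butt
  rot[5] = rfly$butte
  rot[6] = fly$butter
  rot[7] = ly$butterf
  rot[8] = y$butterfl
  rot[9] = $butterfly
Sorted (with $ < everything):
  sorted[0] = $butterfly  (last char: 'y')
  sorted[1] = butterfly$  (last char: '$')
  sorted[2] = erfly$butt  (last char: 't')
  sorted[3] = fly$butter  (last char: 'r')
  sorted[4] = ly$butterf  (last char: 'f')
  sorted[5] = rfly$butte  (last char: 'e')
  sorted[6] = terfly$but  (last char: 't')
  sorted[7] = tterfly$bu  (last char: 'u')
  sorted[8] = utterfly$b  (last char: 'b')
  sorted[9] = y$butterfl  (last char: 'l')
Last column: y$trfetubl
Original string S is at sorted index 1

Answer: y$trfetubl
1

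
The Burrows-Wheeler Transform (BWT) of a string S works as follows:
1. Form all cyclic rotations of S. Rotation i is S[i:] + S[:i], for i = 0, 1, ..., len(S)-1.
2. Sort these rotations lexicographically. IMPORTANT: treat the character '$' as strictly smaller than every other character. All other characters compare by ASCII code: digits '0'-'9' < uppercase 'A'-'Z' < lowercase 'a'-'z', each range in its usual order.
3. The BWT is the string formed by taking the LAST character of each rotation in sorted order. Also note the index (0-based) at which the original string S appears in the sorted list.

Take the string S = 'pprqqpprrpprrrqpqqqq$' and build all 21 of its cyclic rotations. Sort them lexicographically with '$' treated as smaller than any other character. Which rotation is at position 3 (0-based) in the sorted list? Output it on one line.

All 21 rotations (rotation i = S[i:]+S[:i]):
  rot[0] = pprqqpprrpprrrqpqqqq$
  rot[1] = prqqpprrpprrrqpqqqq$p
  rot[2] = rqqpprrpprrrqpqqqq$pp
  rot[3] = qqpprrpprrrqpqqqq$ppr
  rot[4] = qpprrpprrrqpqqqq$pprq
  rot[5] = pprrpprrrqpqqqq$pprqq
  rot[6] = prrpprrrqpqqqq$pprqqp
  rot[7] = rrpprrrqpqqqq$pprqqpp
  rot[8] = rpprrrqpqqqq$pprqqppr
  rot[9] = pprrrqpqqqq$pprqqpprr
  rot[10] = prrrqpqqqq$pprqqpprrp
  rot[11] = rrrqpqqqq$pprqqpprrpp
  rot[12] = rrqpqqqq$pprqqpprrppr
  rot[13] = rqpqqqq$pprqqpprrpprr
  rot[14] = qpqqqq$pprqqpprrpprrr
  rot[15] = pqqqq$pprqqpprrpprrrq
  rot[16] = qqqq$pprqqpprrpprrrqp
  rot[17] = qqq$pprqqpprrpprrrqpq
  rot[18] = qq$pprqqpprrpprrrqpqq
  rot[19] = q$pprqqpprrpprrrqpqqq
  rot[20] = $pprqqpprrpprrrqpqqqq
Sorted (with $ < everything):
  sorted[0] = $pprqqpprrpprrrqpqqqq
  sorted[1] = pprqqpprrpprrrqpqqqq$
  sorted[2] = pprrpprrrqpqqqq$pprqq
  sorted[3] = pprrrqpqqqq$pprqqpprr
  sorted[4] = pqqqq$pprqqpprrpprrrq
  sorted[5] = prqqpprrpprrrqpqqqq$p
  sorted[6] = prrpprrrqpqqqq$pprqqp
  sorted[7] = prrrqpqqqq$pprqqpprrp
  sorted[8] = q$pprqqpprrpprrrqpqqq
  sorted[9] = qpprrpprrrqpqqqq$pprq
  sorted[10] = qpqqqq$pprqqpprrpprrr
  sorted[11] = qq$pprqqpprrpprrrqpqq
  sorted[12] = qqpprrpprrrqpqqqq$ppr
  sorted[13] = qqq$pprqqpprrpprrrqpq
  sorted[14] = qqqq$pprqqpprrpprrrqp
  sorted[15] = rpprrrqpqqqq$pprqqppr
  sorted[16] = rqpqqqq$pprqqpprrpprr
  sorted[17] = rqqpprrpprrrqpqqqq$pp
  sorted[18] = rrpprrrqpqqqq$pprqqpp
  sorted[19] = rrqpqqqq$pprqqpprrppr
  sorted[20] = rrrqpqqqq$pprqqpprrpp
sorted[3] = pprrrqpqqqq$pprqqpprr

Answer: pprrrqpqqqq$pprqqpprr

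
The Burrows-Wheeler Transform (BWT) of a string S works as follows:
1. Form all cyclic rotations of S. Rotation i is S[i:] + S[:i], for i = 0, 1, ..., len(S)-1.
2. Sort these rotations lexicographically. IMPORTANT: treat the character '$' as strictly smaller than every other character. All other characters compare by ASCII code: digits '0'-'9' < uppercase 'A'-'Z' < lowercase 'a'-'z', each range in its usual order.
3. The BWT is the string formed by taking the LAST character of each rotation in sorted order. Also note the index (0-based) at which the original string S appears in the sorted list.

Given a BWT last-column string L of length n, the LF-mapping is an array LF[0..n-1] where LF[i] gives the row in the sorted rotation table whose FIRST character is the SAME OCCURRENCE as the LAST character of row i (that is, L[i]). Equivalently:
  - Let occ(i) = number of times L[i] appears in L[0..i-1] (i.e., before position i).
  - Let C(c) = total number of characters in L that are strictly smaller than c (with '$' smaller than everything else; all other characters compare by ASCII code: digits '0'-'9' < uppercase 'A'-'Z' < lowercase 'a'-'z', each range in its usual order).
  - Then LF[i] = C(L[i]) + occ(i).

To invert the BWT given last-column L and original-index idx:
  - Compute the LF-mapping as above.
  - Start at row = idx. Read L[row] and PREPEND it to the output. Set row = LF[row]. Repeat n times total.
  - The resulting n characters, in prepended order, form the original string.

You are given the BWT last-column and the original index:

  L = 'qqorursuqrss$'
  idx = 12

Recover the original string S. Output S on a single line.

Answer: urssuqsrrqoq$

Derivation:
LF mapping: 2 3 1 5 11 6 8 12 4 7 9 10 0
Walk LF starting at row 12, prepending L[row]:
  step 1: row=12, L[12]='$', prepend. Next row=LF[12]=0
  step 2: row=0, L[0]='q', prepend. Next row=LF[0]=2
  step 3: row=2, L[2]='o', prepend. Next row=LF[2]=1
  step 4: row=1, L[1]='q', prepend. Next row=LF[1]=3
  step 5: row=3, L[3]='r', prepend. Next row=LF[3]=5
  step 6: row=5, L[5]='r', prepend. Next row=LF[5]=6
  step 7: row=6, L[6]='s', prepend. Next row=LF[6]=8
  step 8: row=8, L[8]='q', prepend. Next row=LF[8]=4
  step 9: row=4, L[4]='u', prepend. Next row=LF[4]=11
  step 10: row=11, L[11]='s', prepend. Next row=LF[11]=10
  step 11: row=10, L[10]='s', prepend. Next row=LF[10]=9
  step 12: row=9, L[9]='r', prepend. Next row=LF[9]=7
  step 13: row=7, L[7]='u', prepend. Next row=LF[7]=12
Reversed output: urssuqsrrqoq$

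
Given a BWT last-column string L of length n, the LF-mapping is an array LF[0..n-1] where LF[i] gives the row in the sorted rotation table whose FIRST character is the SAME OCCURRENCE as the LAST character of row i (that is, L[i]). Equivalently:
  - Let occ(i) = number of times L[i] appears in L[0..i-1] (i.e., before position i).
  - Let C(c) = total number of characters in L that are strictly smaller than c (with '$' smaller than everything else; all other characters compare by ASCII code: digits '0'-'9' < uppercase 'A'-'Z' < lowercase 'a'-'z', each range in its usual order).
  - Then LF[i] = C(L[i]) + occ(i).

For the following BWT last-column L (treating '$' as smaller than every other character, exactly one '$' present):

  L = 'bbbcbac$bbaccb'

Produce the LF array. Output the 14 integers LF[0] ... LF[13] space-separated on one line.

Answer: 3 4 5 10 6 1 11 0 7 8 2 12 13 9

Derivation:
Char counts: '$':1, 'a':2, 'b':7, 'c':4
C (first-col start): C('$')=0, C('a')=1, C('b')=3, C('c')=10
L[0]='b': occ=0, LF[0]=C('b')+0=3+0=3
L[1]='b': occ=1, LF[1]=C('b')+1=3+1=4
L[2]='b': occ=2, LF[2]=C('b')+2=3+2=5
L[3]='c': occ=0, LF[3]=C('c')+0=10+0=10
L[4]='b': occ=3, LF[4]=C('b')+3=3+3=6
L[5]='a': occ=0, LF[5]=C('a')+0=1+0=1
L[6]='c': occ=1, LF[6]=C('c')+1=10+1=11
L[7]='$': occ=0, LF[7]=C('$')+0=0+0=0
L[8]='b': occ=4, LF[8]=C('b')+4=3+4=7
L[9]='b': occ=5, LF[9]=C('b')+5=3+5=8
L[10]='a': occ=1, LF[10]=C('a')+1=1+1=2
L[11]='c': occ=2, LF[11]=C('c')+2=10+2=12
L[12]='c': occ=3, LF[12]=C('c')+3=10+3=13
L[13]='b': occ=6, LF[13]=C('b')+6=3+6=9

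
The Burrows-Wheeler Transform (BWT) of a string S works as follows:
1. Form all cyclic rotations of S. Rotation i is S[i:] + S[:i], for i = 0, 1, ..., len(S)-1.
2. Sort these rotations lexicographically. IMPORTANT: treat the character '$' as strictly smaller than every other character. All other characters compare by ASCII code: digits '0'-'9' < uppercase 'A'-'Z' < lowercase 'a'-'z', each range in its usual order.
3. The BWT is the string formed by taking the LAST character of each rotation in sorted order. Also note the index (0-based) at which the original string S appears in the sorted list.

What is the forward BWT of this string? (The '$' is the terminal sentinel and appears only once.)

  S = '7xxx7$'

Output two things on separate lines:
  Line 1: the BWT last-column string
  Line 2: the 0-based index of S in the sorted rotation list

All 6 rotations (rotation i = S[i:]+S[:i]):
  rot[0] = 7xxx7$
  rot[1] = xxx7$7
  rot[2] = xx7$7x
  rot[3] = x7$7xx
  rot[4] = 7$7xxx
  rot[5] = $7xxx7
Sorted (with $ < everything):
  sorted[0] = $7xxx7  (last char: '7')
  sorted[1] = 7$7xxx  (last char: 'x')
  sorted[2] = 7xxx7$  (last char: '$')
  sorted[3] = x7$7xx  (last char: 'x')
  sorted[4] = xx7$7x  (last char: 'x')
  sorted[5] = xxx7$7  (last char: '7')
Last column: 7x$xx7
Original string S is at sorted index 2

Answer: 7x$xx7
2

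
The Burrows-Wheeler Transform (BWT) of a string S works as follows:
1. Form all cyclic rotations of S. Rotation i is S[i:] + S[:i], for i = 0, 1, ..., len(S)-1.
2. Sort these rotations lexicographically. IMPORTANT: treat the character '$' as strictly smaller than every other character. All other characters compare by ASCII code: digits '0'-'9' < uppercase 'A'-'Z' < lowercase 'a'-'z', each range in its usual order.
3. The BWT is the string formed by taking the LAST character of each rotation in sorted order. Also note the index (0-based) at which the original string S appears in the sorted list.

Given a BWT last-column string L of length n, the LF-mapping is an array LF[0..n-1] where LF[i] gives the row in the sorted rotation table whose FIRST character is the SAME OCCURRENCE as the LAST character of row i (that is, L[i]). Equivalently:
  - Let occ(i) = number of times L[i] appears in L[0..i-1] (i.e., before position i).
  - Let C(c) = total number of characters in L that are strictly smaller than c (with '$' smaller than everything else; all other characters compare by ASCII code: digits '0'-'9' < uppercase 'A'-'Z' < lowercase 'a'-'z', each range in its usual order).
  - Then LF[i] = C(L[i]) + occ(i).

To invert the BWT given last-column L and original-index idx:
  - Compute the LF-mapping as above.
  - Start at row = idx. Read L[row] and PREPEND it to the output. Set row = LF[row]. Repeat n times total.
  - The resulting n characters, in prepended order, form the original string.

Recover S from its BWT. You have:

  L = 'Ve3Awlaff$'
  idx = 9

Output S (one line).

Answer: waffle3AV$

Derivation:
LF mapping: 3 5 1 2 9 8 4 6 7 0
Walk LF starting at row 9, prepending L[row]:
  step 1: row=9, L[9]='$', prepend. Next row=LF[9]=0
  step 2: row=0, L[0]='V', prepend. Next row=LF[0]=3
  step 3: row=3, L[3]='A', prepend. Next row=LF[3]=2
  step 4: row=2, L[2]='3', prepend. Next row=LF[2]=1
  step 5: row=1, L[1]='e', prepend. Next row=LF[1]=5
  step 6: row=5, L[5]='l', prepend. Next row=LF[5]=8
  step 7: row=8, L[8]='f', prepend. Next row=LF[8]=7
  step 8: row=7, L[7]='f', prepend. Next row=LF[7]=6
  step 9: row=6, L[6]='a', prepend. Next row=LF[6]=4
  step 10: row=4, L[4]='w', prepend. Next row=LF[4]=9
Reversed output: waffle3AV$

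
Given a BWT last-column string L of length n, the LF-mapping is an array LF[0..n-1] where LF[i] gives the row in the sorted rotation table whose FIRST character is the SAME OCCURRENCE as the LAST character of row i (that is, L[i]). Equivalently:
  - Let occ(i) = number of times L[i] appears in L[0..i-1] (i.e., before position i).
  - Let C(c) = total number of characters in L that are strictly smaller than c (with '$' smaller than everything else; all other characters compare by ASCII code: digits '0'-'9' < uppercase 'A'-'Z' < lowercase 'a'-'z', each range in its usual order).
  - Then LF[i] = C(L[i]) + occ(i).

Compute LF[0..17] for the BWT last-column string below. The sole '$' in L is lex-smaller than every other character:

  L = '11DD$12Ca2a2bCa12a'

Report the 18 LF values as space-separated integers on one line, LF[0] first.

Char counts: '$':1, '1':4, '2':4, 'C':2, 'D':2, 'a':4, 'b':1
C (first-col start): C('$')=0, C('1')=1, C('2')=5, C('C')=9, C('D')=11, C('a')=13, C('b')=17
L[0]='1': occ=0, LF[0]=C('1')+0=1+0=1
L[1]='1': occ=1, LF[1]=C('1')+1=1+1=2
L[2]='D': occ=0, LF[2]=C('D')+0=11+0=11
L[3]='D': occ=1, LF[3]=C('D')+1=11+1=12
L[4]='$': occ=0, LF[4]=C('$')+0=0+0=0
L[5]='1': occ=2, LF[5]=C('1')+2=1+2=3
L[6]='2': occ=0, LF[6]=C('2')+0=5+0=5
L[7]='C': occ=0, LF[7]=C('C')+0=9+0=9
L[8]='a': occ=0, LF[8]=C('a')+0=13+0=13
L[9]='2': occ=1, LF[9]=C('2')+1=5+1=6
L[10]='a': occ=1, LF[10]=C('a')+1=13+1=14
L[11]='2': occ=2, LF[11]=C('2')+2=5+2=7
L[12]='b': occ=0, LF[12]=C('b')+0=17+0=17
L[13]='C': occ=1, LF[13]=C('C')+1=9+1=10
L[14]='a': occ=2, LF[14]=C('a')+2=13+2=15
L[15]='1': occ=3, LF[15]=C('1')+3=1+3=4
L[16]='2': occ=3, LF[16]=C('2')+3=5+3=8
L[17]='a': occ=3, LF[17]=C('a')+3=13+3=16

Answer: 1 2 11 12 0 3 5 9 13 6 14 7 17 10 15 4 8 16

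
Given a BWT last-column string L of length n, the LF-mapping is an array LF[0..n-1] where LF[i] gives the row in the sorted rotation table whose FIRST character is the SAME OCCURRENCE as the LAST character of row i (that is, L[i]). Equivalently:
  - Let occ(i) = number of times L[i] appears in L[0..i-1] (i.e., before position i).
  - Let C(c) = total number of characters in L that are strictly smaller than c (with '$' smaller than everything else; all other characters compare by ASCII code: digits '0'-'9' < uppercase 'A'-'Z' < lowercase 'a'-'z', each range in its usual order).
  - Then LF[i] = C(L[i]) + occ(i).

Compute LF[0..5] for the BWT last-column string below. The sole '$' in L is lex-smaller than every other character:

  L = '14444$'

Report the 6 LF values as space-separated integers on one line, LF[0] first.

Answer: 1 2 3 4 5 0

Derivation:
Char counts: '$':1, '1':1, '4':4
C (first-col start): C('$')=0, C('1')=1, C('4')=2
L[0]='1': occ=0, LF[0]=C('1')+0=1+0=1
L[1]='4': occ=0, LF[1]=C('4')+0=2+0=2
L[2]='4': occ=1, LF[2]=C('4')+1=2+1=3
L[3]='4': occ=2, LF[3]=C('4')+2=2+2=4
L[4]='4': occ=3, LF[4]=C('4')+3=2+3=5
L[5]='$': occ=0, LF[5]=C('$')+0=0+0=0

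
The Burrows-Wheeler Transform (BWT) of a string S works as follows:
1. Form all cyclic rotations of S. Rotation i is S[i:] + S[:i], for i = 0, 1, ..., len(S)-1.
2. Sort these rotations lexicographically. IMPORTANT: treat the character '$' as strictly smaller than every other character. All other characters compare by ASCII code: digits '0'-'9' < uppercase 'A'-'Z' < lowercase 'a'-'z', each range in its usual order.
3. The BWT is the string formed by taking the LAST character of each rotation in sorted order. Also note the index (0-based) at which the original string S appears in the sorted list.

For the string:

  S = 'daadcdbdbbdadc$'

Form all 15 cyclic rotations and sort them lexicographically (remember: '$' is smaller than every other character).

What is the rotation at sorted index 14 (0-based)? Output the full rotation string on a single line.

Answer: dcdbdbbdadc$daa

Derivation:
All 15 rotations (rotation i = S[i:]+S[:i]):
  rot[0] = daadcdbdbbdadc$
  rot[1] = aadcdbdbbdadc$d
  rot[2] = adcdbdbbdadc$da
  rot[3] = dcdbdbbdadc$daa
  rot[4] = cdbdbbdadc$daad
  rot[5] = dbdbbdadc$daadc
  rot[6] = bdbbdadc$daadcd
  rot[7] = dbbdadc$daadcdb
  rot[8] = bbdadc$daadcdbd
  rot[9] = bdadc$daadcdbdb
  rot[10] = dadc$daadcdbdbb
  rot[11] = adc$daadcdbdbbd
  rot[12] = dc$daadcdbdbbda
  rot[13] = c$daadcdbdbbdad
  rot[14] = $daadcdbdbbdadc
Sorted (with $ < everything):
  sorted[0] = $daadcdbdbbdadc
  sorted[1] = aadcdbdbbdadc$d
  sorted[2] = adc$daadcdbdbbd
  sorted[3] = adcdbdbbdadc$da
  sorted[4] = bbdadc$daadcdbd
  sorted[5] = bdadc$daadcdbdb
  sorted[6] = bdbbdadc$daadcd
  sorted[7] = c$daadcdbdbbdad
  sorted[8] = cdbdbbdadc$daad
  sorted[9] = daadcdbdbbdadc$
  sorted[10] = dadc$daadcdbdbb
  sorted[11] = dbbdadc$daadcdb
  sorted[12] = dbdbbdadc$daadc
  sorted[13] = dc$daadcdbdbbda
  sorted[14] = dcdbdbbdadc$daa
sorted[14] = dcdbdbbdadc$daa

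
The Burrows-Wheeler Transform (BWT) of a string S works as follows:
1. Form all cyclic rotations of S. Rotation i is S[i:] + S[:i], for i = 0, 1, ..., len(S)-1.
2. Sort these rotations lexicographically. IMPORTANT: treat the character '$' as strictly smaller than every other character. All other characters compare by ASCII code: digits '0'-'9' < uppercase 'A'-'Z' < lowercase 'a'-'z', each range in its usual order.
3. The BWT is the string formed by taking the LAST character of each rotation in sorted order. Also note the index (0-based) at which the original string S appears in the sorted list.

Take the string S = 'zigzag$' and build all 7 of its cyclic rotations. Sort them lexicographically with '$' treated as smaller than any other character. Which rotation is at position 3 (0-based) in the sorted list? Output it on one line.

Answer: gzag$zi

Derivation:
All 7 rotations (rotation i = S[i:]+S[:i]):
  rot[0] = zigzag$
  rot[1] = igzag$z
  rot[2] = gzag$zi
  rot[3] = zag$zig
  rot[4] = ag$zigz
  rot[5] = g$zigza
  rot[6] = $zigzag
Sorted (with $ < everything):
  sorted[0] = $zigzag
  sorted[1] = ag$zigz
  sorted[2] = g$zigza
  sorted[3] = gzag$zi
  sorted[4] = igzag$z
  sorted[5] = zag$zig
  sorted[6] = zigzag$
sorted[3] = gzag$zi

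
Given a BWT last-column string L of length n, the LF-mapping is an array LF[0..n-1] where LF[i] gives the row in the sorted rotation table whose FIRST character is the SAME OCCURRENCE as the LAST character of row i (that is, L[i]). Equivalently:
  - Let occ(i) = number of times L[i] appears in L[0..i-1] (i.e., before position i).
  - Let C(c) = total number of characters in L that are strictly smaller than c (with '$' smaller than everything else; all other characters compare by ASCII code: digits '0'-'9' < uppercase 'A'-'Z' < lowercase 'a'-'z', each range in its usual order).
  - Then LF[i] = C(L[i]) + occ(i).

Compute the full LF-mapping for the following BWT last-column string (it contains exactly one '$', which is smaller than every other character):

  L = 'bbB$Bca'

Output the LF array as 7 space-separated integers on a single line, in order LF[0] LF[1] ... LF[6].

Answer: 4 5 1 0 2 6 3

Derivation:
Char counts: '$':1, 'B':2, 'a':1, 'b':2, 'c':1
C (first-col start): C('$')=0, C('B')=1, C('a')=3, C('b')=4, C('c')=6
L[0]='b': occ=0, LF[0]=C('b')+0=4+0=4
L[1]='b': occ=1, LF[1]=C('b')+1=4+1=5
L[2]='B': occ=0, LF[2]=C('B')+0=1+0=1
L[3]='$': occ=0, LF[3]=C('$')+0=0+0=0
L[4]='B': occ=1, LF[4]=C('B')+1=1+1=2
L[5]='c': occ=0, LF[5]=C('c')+0=6+0=6
L[6]='a': occ=0, LF[6]=C('a')+0=3+0=3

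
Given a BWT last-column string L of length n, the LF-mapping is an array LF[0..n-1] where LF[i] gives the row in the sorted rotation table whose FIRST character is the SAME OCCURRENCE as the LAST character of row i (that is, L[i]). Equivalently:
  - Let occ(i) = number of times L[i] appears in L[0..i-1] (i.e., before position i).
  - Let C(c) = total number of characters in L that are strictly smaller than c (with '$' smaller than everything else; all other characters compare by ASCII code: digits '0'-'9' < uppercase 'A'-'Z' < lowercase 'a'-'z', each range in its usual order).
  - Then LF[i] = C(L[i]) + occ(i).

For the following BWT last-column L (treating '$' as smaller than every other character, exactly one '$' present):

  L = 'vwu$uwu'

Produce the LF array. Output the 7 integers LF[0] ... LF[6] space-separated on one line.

Answer: 4 5 1 0 2 6 3

Derivation:
Char counts: '$':1, 'u':3, 'v':1, 'w':2
C (first-col start): C('$')=0, C('u')=1, C('v')=4, C('w')=5
L[0]='v': occ=0, LF[0]=C('v')+0=4+0=4
L[1]='w': occ=0, LF[1]=C('w')+0=5+0=5
L[2]='u': occ=0, LF[2]=C('u')+0=1+0=1
L[3]='$': occ=0, LF[3]=C('$')+0=0+0=0
L[4]='u': occ=1, LF[4]=C('u')+1=1+1=2
L[5]='w': occ=1, LF[5]=C('w')+1=5+1=6
L[6]='u': occ=2, LF[6]=C('u')+2=1+2=3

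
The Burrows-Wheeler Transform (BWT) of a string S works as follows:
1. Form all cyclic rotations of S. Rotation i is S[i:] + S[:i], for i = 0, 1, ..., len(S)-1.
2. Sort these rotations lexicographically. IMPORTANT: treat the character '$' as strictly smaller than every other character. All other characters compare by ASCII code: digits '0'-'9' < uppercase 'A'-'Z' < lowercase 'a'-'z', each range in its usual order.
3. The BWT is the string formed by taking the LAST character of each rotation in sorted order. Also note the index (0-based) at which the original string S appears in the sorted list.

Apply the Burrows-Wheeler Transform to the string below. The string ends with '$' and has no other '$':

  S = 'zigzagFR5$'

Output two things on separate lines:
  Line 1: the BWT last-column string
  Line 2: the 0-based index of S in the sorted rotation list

Answer: 5RgFzaizg$
9

Derivation:
All 10 rotations (rotation i = S[i:]+S[:i]):
  rot[0] = zigzagFR5$
  rot[1] = igzagFR5$z
  rot[2] = gzagFR5$zi
  rot[3] = zagFR5$zig
  rot[4] = agFR5$zigz
  rot[5] = gFR5$zigza
  rot[6] = FR5$zigzag
  rot[7] = R5$zigzagF
  rot[8] = 5$zigzagFR
  rot[9] = $zigzagFR5
Sorted (with $ < everything):
  sorted[0] = $zigzagFR5  (last char: '5')
  sorted[1] = 5$zigzagFR  (last char: 'R')
  sorted[2] = FR5$zigzag  (last char: 'g')
  sorted[3] = R5$zigzagF  (last char: 'F')
  sorted[4] = agFR5$zigz  (last char: 'z')
  sorted[5] = gFR5$zigza  (last char: 'a')
  sorted[6] = gzagFR5$zi  (last char: 'i')
  sorted[7] = igzagFR5$z  (last char: 'z')
  sorted[8] = zagFR5$zig  (last char: 'g')
  sorted[9] = zigzagFR5$  (last char: '$')
Last column: 5RgFzaizg$
Original string S is at sorted index 9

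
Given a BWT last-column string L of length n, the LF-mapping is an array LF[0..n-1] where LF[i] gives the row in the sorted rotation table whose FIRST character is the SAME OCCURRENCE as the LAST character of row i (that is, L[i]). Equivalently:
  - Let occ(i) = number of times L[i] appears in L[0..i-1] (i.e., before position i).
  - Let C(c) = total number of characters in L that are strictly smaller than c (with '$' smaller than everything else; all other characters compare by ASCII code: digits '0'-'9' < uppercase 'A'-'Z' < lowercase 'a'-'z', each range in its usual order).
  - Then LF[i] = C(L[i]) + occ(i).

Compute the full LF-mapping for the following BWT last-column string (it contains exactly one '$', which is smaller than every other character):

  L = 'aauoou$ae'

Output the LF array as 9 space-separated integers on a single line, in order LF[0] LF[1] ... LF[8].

Char counts: '$':1, 'a':3, 'e':1, 'o':2, 'u':2
C (first-col start): C('$')=0, C('a')=1, C('e')=4, C('o')=5, C('u')=7
L[0]='a': occ=0, LF[0]=C('a')+0=1+0=1
L[1]='a': occ=1, LF[1]=C('a')+1=1+1=2
L[2]='u': occ=0, LF[2]=C('u')+0=7+0=7
L[3]='o': occ=0, LF[3]=C('o')+0=5+0=5
L[4]='o': occ=1, LF[4]=C('o')+1=5+1=6
L[5]='u': occ=1, LF[5]=C('u')+1=7+1=8
L[6]='$': occ=0, LF[6]=C('$')+0=0+0=0
L[7]='a': occ=2, LF[7]=C('a')+2=1+2=3
L[8]='e': occ=0, LF[8]=C('e')+0=4+0=4

Answer: 1 2 7 5 6 8 0 3 4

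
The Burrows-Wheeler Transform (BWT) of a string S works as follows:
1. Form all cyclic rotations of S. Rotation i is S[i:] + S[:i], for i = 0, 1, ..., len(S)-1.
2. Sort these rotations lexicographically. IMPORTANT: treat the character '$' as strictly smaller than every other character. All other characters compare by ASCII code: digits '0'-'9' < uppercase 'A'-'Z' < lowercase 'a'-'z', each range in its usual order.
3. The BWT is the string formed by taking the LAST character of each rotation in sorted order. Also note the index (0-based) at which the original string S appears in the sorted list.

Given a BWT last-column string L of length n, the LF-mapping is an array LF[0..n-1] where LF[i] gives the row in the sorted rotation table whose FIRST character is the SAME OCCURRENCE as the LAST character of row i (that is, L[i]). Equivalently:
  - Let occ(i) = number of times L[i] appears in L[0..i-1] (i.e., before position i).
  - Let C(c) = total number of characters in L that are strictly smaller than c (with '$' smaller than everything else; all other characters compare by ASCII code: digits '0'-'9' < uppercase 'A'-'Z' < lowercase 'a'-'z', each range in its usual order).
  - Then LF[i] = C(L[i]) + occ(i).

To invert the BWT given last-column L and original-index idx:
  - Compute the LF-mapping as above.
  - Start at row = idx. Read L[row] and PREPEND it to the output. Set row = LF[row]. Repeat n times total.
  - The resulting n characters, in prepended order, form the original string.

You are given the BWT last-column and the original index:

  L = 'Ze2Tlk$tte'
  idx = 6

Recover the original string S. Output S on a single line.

LF mapping: 3 4 1 2 7 6 0 8 9 5
Walk LF starting at row 6, prepending L[row]:
  step 1: row=6, L[6]='$', prepend. Next row=LF[6]=0
  step 2: row=0, L[0]='Z', prepend. Next row=LF[0]=3
  step 3: row=3, L[3]='T', prepend. Next row=LF[3]=2
  step 4: row=2, L[2]='2', prepend. Next row=LF[2]=1
  step 5: row=1, L[1]='e', prepend. Next row=LF[1]=4
  step 6: row=4, L[4]='l', prepend. Next row=LF[4]=7
  step 7: row=7, L[7]='t', prepend. Next row=LF[7]=8
  step 8: row=8, L[8]='t', prepend. Next row=LF[8]=9
  step 9: row=9, L[9]='e', prepend. Next row=LF[9]=5
  step 10: row=5, L[5]='k', prepend. Next row=LF[5]=6
Reversed output: kettle2TZ$

Answer: kettle2TZ$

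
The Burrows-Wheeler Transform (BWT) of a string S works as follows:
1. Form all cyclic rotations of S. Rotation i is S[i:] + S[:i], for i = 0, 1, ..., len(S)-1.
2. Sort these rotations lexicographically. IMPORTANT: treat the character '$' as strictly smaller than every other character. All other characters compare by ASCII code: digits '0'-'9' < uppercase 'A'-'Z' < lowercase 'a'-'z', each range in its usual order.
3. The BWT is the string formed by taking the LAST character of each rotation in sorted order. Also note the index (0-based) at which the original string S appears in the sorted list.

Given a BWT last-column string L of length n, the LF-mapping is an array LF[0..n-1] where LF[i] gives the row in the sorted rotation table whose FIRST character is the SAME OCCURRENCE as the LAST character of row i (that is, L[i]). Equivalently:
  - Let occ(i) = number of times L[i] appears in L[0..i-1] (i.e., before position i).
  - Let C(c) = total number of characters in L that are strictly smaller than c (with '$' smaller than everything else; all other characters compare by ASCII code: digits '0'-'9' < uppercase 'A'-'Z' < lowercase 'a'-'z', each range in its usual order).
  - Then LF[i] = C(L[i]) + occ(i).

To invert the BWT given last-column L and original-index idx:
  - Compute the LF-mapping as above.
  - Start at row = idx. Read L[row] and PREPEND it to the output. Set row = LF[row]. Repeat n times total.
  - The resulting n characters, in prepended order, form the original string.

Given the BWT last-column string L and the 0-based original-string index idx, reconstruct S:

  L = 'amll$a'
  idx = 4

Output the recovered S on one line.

LF mapping: 1 5 3 4 0 2
Walk LF starting at row 4, prepending L[row]:
  step 1: row=4, L[4]='$', prepend. Next row=LF[4]=0
  step 2: row=0, L[0]='a', prepend. Next row=LF[0]=1
  step 3: row=1, L[1]='m', prepend. Next row=LF[1]=5
  step 4: row=5, L[5]='a', prepend. Next row=LF[5]=2
  step 5: row=2, L[2]='l', prepend. Next row=LF[2]=3
  step 6: row=3, L[3]='l', prepend. Next row=LF[3]=4
Reversed output: llama$

Answer: llama$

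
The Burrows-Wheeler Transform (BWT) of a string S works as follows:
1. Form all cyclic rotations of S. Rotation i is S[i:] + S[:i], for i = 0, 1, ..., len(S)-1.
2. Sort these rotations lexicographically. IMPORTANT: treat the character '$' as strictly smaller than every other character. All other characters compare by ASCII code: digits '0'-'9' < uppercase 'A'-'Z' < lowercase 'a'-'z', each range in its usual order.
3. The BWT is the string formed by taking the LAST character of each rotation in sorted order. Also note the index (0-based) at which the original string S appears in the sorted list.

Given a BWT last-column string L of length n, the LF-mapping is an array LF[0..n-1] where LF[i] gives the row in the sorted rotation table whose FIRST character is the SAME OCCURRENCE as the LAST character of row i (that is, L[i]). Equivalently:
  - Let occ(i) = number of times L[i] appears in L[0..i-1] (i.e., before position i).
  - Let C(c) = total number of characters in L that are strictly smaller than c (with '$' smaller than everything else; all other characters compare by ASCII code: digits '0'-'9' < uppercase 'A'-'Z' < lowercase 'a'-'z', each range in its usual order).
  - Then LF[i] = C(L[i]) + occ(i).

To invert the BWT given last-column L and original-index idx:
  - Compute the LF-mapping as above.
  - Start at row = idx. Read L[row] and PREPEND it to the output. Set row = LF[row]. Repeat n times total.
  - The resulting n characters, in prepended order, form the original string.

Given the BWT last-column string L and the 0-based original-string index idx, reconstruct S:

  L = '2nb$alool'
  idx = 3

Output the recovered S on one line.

LF mapping: 1 6 3 0 2 4 7 8 5
Walk LF starting at row 3, prepending L[row]:
  step 1: row=3, L[3]='$', prepend. Next row=LF[3]=0
  step 2: row=0, L[0]='2', prepend. Next row=LF[0]=1
  step 3: row=1, L[1]='n', prepend. Next row=LF[1]=6
  step 4: row=6, L[6]='o', prepend. Next row=LF[6]=7
  step 5: row=7, L[7]='o', prepend. Next row=LF[7]=8
  step 6: row=8, L[8]='l', prepend. Next row=LF[8]=5
  step 7: row=5, L[5]='l', prepend. Next row=LF[5]=4
  step 8: row=4, L[4]='a', prepend. Next row=LF[4]=2
  step 9: row=2, L[2]='b', prepend. Next row=LF[2]=3
Reversed output: balloon2$

Answer: balloon2$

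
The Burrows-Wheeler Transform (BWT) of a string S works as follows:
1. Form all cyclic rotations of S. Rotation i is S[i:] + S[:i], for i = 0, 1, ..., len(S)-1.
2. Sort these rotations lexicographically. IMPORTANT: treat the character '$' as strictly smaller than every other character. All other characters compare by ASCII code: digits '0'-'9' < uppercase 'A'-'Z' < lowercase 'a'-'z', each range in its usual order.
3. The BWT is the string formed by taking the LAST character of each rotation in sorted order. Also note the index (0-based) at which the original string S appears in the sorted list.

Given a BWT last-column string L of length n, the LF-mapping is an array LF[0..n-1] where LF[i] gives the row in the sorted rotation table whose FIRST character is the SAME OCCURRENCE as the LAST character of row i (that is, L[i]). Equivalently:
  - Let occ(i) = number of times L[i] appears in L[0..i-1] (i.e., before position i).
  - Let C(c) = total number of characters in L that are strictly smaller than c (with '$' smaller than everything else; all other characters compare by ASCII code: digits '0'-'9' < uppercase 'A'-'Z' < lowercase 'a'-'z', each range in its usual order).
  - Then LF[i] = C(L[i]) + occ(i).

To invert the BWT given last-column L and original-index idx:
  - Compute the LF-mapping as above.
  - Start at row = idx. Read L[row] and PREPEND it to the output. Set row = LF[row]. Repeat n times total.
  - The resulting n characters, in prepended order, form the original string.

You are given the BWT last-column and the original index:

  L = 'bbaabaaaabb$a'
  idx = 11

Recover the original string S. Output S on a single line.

LF mapping: 8 9 1 2 10 3 4 5 6 11 12 0 7
Walk LF starting at row 11, prepending L[row]:
  step 1: row=11, L[11]='$', prepend. Next row=LF[11]=0
  step 2: row=0, L[0]='b', prepend. Next row=LF[0]=8
  step 3: row=8, L[8]='a', prepend. Next row=LF[8]=6
  step 4: row=6, L[6]='a', prepend. Next row=LF[6]=4
  step 5: row=4, L[4]='b', prepend. Next row=LF[4]=10
  step 6: row=10, L[10]='b', prepend. Next row=LF[10]=12
  step 7: row=12, L[12]='a', prepend. Next row=LF[12]=7
  step 8: row=7, L[7]='a', prepend. Next row=LF[7]=5
  step 9: row=5, L[5]='a', prepend. Next row=LF[5]=3
  step 10: row=3, L[3]='a', prepend. Next row=LF[3]=2
  step 11: row=2, L[2]='a', prepend. Next row=LF[2]=1
  step 12: row=1, L[1]='b', prepend. Next row=LF[1]=9
  step 13: row=9, L[9]='b', prepend. Next row=LF[9]=11
Reversed output: bbaaaaabbaab$

Answer: bbaaaaabbaab$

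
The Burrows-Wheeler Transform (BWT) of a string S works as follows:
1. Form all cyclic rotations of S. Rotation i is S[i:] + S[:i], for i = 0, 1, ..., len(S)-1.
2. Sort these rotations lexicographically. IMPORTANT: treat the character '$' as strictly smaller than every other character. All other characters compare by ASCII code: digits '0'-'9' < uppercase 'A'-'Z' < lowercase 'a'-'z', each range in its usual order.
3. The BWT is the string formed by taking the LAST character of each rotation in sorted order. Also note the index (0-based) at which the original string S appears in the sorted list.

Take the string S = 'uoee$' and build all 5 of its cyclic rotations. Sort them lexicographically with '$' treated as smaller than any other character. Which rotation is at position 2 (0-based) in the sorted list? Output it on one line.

All 5 rotations (rotation i = S[i:]+S[:i]):
  rot[0] = uoee$
  rot[1] = oee$u
  rot[2] = ee$uo
  rot[3] = e$uoe
  rot[4] = $uoee
Sorted (with $ < everything):
  sorted[0] = $uoee
  sorted[1] = e$uoe
  sorted[2] = ee$uo
  sorted[3] = oee$u
  sorted[4] = uoee$
sorted[2] = ee$uo

Answer: ee$uo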